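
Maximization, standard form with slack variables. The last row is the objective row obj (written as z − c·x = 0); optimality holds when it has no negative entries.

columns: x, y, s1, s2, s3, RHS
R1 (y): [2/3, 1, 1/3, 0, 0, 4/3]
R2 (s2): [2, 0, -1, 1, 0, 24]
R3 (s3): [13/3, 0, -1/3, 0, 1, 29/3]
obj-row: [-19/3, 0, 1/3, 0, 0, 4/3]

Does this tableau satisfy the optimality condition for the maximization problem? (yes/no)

no

The obj-row has a negative entry -19/3 in column x, so it is not optimal.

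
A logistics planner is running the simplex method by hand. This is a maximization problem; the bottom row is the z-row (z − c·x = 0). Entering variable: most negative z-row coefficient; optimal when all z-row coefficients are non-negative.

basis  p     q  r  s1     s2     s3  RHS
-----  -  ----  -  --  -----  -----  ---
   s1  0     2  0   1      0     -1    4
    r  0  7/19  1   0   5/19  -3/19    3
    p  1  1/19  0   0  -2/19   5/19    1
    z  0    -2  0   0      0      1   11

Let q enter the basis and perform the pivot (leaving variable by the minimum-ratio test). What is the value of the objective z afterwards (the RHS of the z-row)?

15

Ratio test on column q — row 1: 4/2 = 2; row 2: 3/(7/19) = 57/7; row 3: 1/(1/19) = 19. Minimum is 2 at row 1 (s1 leaves); pivot element 2.
Pivot on row 1; the z-row RHS becomes 11 − (-2)·2 = 15.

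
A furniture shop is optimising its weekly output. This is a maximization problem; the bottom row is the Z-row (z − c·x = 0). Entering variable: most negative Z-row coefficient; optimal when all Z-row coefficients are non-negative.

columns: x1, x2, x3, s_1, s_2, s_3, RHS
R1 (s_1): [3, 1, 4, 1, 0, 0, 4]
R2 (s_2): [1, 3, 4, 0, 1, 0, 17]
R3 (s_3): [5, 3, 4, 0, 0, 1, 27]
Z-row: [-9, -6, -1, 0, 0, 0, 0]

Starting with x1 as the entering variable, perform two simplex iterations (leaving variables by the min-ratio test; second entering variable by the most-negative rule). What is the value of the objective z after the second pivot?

24

Ratio test on column x1 — row 1: 4/3 = 4/3; row 2: 17/1 = 17; row 3: 27/5 = 27/5. Minimum is 4/3 at row 1 (s_1 leaves); pivot element 3.
Pivot on row 1; the Z-row RHS becomes 0 − (-9)·(4/3) = 12.
Next entering variable (most negative Z-row entry -3): x2.
Ratio test on column x2 — row 1: (4/3)/(1/3) = 4; row 2: (47/3)/(8/3) = 47/8; row 3: (61/3)/(4/3) = 61/4. Minimum is 4 at row 1 (x1 leaves); pivot element 1/3.
After the second pivot the Z-row RHS is 12 − (-3)·4 = 24.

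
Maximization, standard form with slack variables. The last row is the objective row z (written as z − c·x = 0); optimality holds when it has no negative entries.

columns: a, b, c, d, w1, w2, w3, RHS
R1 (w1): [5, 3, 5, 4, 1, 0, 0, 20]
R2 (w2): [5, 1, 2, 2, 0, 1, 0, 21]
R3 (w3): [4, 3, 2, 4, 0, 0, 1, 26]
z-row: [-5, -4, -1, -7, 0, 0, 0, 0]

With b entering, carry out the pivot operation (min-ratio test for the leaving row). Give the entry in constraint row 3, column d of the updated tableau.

0

Ratio test on column b — row 1: 20/3 = 20/3; row 2: 21/1 = 21; row 3: 26/3 = 26/3. Minimum is 20/3 at row 1 (w1 leaves); pivot element 3.
Divide row 1 by 3; eliminate column b from the other rows.
Row 3 update in column d: 4 − 3·(4/3) = 0.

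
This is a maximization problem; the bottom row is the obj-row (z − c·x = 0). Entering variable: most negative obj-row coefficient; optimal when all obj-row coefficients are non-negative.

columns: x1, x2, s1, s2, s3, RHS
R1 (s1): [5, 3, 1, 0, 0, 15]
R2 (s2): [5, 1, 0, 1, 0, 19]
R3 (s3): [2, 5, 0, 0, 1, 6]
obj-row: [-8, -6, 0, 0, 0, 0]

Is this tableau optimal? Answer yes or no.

no

The obj-row has a negative entry -8 in column x1, so it is not optimal.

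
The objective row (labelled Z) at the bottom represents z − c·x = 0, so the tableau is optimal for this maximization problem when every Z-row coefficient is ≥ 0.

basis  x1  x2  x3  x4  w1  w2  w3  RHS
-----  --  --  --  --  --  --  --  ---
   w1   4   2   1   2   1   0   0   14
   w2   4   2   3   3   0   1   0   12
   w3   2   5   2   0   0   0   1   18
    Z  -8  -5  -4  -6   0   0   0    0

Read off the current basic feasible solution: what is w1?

14

w1 is basic (row 1); its value is the RHS of that row, 14.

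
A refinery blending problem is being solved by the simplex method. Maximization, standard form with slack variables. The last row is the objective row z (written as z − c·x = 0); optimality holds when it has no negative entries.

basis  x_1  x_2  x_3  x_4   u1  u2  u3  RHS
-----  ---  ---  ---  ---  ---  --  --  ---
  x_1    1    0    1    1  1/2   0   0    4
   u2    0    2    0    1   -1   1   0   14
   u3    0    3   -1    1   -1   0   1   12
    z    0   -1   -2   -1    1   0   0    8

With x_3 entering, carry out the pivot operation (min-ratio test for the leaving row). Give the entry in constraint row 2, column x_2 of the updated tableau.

Ratio test on column x_3 — row 1: 4/1 = 4; row 2: entry 0 ≤ 0; row 3: entry -1 ≤ 0. Minimum is 4 at row 1 (x_1 leaves); pivot element 1.
Divide row 1 by 1; eliminate column x_3 from the other rows.
Row 2 update in column x_2: 2 − 0·0 = 2.

2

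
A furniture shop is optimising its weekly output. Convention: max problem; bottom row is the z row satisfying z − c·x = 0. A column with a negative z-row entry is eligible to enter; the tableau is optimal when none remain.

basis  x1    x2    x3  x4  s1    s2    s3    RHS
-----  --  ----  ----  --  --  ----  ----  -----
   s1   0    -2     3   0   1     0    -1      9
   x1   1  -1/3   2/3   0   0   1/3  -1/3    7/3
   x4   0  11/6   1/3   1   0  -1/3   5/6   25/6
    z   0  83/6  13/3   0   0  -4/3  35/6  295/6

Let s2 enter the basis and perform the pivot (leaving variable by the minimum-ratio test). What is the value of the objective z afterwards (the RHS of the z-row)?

117/2

Ratio test on column s2 — row 1: entry 0 ≤ 0; row 2: (7/3)/(1/3) = 7; row 3: entry -1/3 ≤ 0. Minimum is 7 at row 2 (x1 leaves); pivot element 1/3.
Pivot on row 2; the z-row RHS becomes 295/6 − (-4/3)·7 = 117/2.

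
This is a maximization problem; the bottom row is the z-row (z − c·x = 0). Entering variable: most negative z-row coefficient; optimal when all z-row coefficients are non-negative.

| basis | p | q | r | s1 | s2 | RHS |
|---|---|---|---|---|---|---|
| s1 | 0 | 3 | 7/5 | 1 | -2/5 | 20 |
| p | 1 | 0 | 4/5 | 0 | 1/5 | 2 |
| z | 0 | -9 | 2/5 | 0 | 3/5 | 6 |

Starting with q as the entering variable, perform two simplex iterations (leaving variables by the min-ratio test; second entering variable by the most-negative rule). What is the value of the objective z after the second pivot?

72

Ratio test on column q — row 1: 20/3 = 20/3; row 2: entry 0 ≤ 0. Minimum is 20/3 at row 1 (s1 leaves); pivot element 3.
Pivot on row 1; the z-row RHS becomes 6 − (-9)·(20/3) = 66.
Next entering variable (most negative z-row entry -3/5): s2.
Ratio test on column s2 — row 1: entry -2/15 ≤ 0; row 2: 2/(1/5) = 10. Minimum is 10 at row 2 (p leaves); pivot element 1/5.
After the second pivot the z-row RHS is 66 − (-3/5)·10 = 72.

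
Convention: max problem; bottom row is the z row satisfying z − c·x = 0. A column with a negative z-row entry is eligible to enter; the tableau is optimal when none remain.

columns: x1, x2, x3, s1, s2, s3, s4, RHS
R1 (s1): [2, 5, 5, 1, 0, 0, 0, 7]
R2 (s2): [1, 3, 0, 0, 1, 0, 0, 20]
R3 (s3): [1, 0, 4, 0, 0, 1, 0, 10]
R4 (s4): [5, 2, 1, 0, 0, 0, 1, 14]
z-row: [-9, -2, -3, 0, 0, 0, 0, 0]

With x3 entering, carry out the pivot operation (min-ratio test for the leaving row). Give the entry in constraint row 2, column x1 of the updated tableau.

Ratio test on column x3 — row 1: 7/5 = 7/5; row 2: entry 0 ≤ 0; row 3: 10/4 = 5/2; row 4: 14/1 = 14. Minimum is 7/5 at row 1 (s1 leaves); pivot element 5.
Divide row 1 by 5; eliminate column x3 from the other rows.
Row 2 update in column x1: 1 − 0·(2/5) = 1.

1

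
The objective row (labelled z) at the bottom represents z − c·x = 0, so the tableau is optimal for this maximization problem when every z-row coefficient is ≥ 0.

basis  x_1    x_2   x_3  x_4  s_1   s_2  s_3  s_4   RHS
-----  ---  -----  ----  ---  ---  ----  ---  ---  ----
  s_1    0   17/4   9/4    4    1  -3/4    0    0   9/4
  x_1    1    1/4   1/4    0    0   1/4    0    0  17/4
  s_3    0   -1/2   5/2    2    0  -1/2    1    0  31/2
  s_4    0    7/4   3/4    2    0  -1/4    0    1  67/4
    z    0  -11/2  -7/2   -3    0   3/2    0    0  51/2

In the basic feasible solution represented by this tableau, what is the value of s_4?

67/4

s_4 is basic (row 4); its value is the RHS of that row, 67/4.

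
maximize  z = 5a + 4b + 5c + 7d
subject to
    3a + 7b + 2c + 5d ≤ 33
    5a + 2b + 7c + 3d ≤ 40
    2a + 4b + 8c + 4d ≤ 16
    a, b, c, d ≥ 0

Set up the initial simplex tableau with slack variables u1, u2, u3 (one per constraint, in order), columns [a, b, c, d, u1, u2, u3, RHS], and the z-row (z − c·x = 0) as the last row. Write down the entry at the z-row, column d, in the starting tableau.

The z-row carries the negated objective coefficients: the d entry is -7.

-7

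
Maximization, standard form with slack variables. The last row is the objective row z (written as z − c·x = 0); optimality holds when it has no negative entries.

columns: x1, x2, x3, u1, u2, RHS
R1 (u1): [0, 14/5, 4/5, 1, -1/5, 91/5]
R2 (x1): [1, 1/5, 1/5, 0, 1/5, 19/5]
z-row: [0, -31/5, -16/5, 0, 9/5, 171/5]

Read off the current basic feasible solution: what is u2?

0

u2 is not in the basis, so in the current basic feasible solution u2 = 0.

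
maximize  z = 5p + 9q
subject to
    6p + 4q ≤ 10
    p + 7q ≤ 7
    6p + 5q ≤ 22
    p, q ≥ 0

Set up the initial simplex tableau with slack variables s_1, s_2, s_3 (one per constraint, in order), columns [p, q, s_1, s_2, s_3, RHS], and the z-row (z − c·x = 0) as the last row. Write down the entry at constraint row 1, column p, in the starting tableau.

6

Constraint 1 has coefficient 6 on p.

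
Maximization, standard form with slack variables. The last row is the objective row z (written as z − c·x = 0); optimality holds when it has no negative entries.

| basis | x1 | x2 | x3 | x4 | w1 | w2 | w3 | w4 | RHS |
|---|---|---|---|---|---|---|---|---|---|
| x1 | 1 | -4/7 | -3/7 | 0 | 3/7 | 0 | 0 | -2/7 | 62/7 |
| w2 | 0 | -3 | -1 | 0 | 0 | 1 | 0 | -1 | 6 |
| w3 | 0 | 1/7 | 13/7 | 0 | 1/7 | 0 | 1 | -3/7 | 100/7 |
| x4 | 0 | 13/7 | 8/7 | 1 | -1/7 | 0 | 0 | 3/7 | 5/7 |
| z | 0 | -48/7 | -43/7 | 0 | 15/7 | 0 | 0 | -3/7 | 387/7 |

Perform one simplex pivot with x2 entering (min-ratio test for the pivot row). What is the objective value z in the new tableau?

Ratio test on column x2 — row 1: entry -4/7 ≤ 0; row 2: entry -3 ≤ 0; row 3: (100/7)/(1/7) = 100; row 4: (5/7)/(13/7) = 5/13. Minimum is 5/13 at row 4 (x4 leaves); pivot element 13/7.
Pivot on row 4; the z-row RHS becomes 387/7 − (-48/7)·(5/13) = 753/13.

753/13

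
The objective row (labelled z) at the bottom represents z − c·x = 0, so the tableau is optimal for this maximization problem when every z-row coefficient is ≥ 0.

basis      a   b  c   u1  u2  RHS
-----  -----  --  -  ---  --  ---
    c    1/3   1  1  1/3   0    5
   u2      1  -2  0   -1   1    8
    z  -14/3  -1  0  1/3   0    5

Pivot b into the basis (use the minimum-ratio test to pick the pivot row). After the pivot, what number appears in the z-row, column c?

Ratio test on column b — row 1: 5/1 = 5; row 2: entry -2 ≤ 0. Minimum is 5 at row 1 (c leaves); pivot element 1.
Divide row 1 by 1; eliminate column b from the other rows.
z-row update in column c: 0 − (-1)·1 = 1.

1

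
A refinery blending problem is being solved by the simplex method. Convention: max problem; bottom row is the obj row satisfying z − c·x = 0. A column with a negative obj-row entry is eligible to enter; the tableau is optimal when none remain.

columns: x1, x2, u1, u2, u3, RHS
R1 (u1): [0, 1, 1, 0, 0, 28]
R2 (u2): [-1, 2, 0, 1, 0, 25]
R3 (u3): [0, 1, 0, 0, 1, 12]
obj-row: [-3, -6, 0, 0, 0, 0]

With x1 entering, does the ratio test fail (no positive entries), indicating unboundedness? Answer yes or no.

yes

Every constraint-row entry in column x1 is ≤ 0, so increasing x1 is unbounded.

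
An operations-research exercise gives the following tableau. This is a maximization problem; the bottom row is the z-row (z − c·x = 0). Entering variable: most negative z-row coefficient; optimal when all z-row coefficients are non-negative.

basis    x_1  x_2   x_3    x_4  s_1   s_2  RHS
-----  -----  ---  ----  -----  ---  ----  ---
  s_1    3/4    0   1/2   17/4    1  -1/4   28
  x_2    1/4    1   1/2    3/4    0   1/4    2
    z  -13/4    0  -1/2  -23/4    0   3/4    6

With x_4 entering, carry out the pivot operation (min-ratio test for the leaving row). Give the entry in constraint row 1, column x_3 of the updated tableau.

Ratio test on column x_4 — row 1: 28/(17/4) = 112/17; row 2: 2/(3/4) = 8/3. Minimum is 8/3 at row 2 (x_2 leaves); pivot element 3/4.
Divide row 2 by 3/4; eliminate column x_4 from the other rows.
Row 1 update in column x_3: 1/2 − (17/4)·(2/3) = -7/3.

-7/3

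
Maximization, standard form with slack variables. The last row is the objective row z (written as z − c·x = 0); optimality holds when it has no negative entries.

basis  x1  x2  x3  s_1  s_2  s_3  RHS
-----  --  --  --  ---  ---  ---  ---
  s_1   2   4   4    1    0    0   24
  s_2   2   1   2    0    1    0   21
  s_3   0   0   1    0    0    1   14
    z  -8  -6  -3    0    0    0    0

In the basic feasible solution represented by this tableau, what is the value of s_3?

s_3 is basic (row 3); its value is the RHS of that row, 14.

14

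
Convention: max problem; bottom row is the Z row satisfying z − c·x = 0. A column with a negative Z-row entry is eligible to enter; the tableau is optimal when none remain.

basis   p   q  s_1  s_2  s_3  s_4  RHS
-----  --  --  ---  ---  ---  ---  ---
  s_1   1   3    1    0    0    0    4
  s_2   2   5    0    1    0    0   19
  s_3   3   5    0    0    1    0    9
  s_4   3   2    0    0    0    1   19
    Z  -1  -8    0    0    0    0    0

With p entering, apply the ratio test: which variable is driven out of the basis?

Column p entries and ratios — s_1: 4/1 = 4; s_2: 19/2 = 19/2; s_3: 9/3 = 3; s_4: 19/3 = 19/3.
Smallest ratio is 3 in the row of s_3, so s_3 leaves.

s_3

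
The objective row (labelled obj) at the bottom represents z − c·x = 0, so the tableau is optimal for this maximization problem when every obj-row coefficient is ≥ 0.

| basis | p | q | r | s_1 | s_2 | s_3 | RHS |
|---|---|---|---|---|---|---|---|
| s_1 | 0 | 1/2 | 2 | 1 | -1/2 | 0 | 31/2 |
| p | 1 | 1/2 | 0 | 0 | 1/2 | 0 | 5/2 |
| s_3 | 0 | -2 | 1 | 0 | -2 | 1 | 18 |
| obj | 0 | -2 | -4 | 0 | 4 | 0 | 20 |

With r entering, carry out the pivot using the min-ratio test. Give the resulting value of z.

Ratio test on column r — row 1: (31/2)/2 = 31/4; row 2: entry 0 ≤ 0; row 3: 18/1 = 18. Minimum is 31/4 at row 1 (s_1 leaves); pivot element 2.
Pivot on row 1; the obj-row RHS becomes 20 − (-4)·(31/4) = 51.

51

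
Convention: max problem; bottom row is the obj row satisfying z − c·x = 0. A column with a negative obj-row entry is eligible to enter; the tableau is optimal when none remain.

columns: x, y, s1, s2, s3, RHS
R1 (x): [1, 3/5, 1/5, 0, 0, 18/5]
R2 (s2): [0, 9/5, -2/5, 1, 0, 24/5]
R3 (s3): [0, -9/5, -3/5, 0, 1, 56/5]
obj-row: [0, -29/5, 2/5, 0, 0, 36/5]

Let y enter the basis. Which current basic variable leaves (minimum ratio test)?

Column y entries and ratios — x: (18/5)/(3/5) = 6; s2: (24/5)/(9/5) = 8/3; s3: -9/5 ≤ 0, skip.
Smallest ratio is 8/3 in the row of s2, so s2 leaves.

s2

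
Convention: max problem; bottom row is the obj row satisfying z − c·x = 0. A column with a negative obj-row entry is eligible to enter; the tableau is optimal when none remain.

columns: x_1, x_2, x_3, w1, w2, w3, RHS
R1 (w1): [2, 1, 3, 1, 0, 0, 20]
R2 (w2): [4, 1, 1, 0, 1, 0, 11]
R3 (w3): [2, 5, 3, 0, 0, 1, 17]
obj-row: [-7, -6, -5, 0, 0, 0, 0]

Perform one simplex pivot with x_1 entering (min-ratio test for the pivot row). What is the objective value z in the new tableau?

77/4

Ratio test on column x_1 — row 1: 20/2 = 10; row 2: 11/4 = 11/4; row 3: 17/2 = 17/2. Minimum is 11/4 at row 2 (w2 leaves); pivot element 4.
Pivot on row 2; the obj-row RHS becomes 0 − (-7)·(11/4) = 77/4.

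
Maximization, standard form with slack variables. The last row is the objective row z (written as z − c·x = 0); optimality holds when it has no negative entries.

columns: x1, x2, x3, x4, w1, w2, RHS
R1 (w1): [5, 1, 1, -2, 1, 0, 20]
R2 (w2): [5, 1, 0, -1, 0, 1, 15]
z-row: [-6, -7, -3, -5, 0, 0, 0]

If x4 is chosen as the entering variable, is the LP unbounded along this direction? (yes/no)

Every constraint-row entry in column x4 is ≤ 0, so increasing x4 is unbounded.

yes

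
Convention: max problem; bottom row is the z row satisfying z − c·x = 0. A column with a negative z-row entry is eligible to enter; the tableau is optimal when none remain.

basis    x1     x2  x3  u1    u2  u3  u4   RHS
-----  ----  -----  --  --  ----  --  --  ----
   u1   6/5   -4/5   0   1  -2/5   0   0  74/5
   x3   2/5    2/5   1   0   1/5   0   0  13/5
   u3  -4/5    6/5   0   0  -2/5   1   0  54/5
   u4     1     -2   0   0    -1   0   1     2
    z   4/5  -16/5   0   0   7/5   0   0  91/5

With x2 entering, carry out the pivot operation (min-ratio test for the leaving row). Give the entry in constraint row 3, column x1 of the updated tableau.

Ratio test on column x2 — row 1: entry -4/5 ≤ 0; row 2: (13/5)/(2/5) = 13/2; row 3: (54/5)/(6/5) = 9; row 4: entry -2 ≤ 0. Minimum is 13/2 at row 2 (x3 leaves); pivot element 2/5.
Divide row 2 by 2/5; eliminate column x2 from the other rows.
Row 3 update in column x1: -4/5 − (6/5)·1 = -2.

-2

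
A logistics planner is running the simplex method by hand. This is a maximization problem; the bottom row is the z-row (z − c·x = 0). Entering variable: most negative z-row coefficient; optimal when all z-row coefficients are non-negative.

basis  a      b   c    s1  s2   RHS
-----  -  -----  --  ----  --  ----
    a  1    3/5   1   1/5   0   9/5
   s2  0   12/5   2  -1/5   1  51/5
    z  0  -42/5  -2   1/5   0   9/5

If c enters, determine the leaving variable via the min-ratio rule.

a

Column c entries and ratios — a: (9/5)/1 = 9/5; s2: (51/5)/2 = 51/10.
Smallest ratio is 9/5 in the row of a, so a leaves.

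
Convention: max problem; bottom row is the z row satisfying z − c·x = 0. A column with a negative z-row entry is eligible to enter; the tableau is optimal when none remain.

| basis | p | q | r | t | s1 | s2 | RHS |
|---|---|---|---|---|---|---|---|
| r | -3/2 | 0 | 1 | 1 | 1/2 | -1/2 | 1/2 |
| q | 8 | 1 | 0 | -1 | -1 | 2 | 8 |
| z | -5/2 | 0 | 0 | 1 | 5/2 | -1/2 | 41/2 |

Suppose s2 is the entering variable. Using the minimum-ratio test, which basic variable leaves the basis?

Column s2 entries and ratios — r: -1/2 ≤ 0, skip; q: 8/2 = 4.
Smallest ratio is 4 in the row of q, so q leaves.

q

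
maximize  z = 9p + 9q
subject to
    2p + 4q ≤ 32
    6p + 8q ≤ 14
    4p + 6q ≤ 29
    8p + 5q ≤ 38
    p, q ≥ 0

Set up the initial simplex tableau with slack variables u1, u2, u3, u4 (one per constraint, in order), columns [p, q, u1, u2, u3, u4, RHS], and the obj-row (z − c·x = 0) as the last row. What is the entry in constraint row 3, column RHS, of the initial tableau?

The RHS of constraint 3 is b_3 = 29.

29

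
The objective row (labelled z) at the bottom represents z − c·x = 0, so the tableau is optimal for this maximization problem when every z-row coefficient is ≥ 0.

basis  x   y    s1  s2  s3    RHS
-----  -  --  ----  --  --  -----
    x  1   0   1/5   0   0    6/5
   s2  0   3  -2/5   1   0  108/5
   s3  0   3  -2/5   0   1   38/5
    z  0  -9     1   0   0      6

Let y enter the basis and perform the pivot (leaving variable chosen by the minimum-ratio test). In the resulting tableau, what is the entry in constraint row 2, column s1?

0

Ratio test on column y — row 1: entry 0 ≤ 0; row 2: (108/5)/3 = 36/5; row 3: (38/5)/3 = 38/15. Minimum is 38/15 at row 3 (s3 leaves); pivot element 3.
Divide row 3 by 3; eliminate column y from the other rows.
Row 2 update in column s1: -2/5 − 3·(-2/15) = 0.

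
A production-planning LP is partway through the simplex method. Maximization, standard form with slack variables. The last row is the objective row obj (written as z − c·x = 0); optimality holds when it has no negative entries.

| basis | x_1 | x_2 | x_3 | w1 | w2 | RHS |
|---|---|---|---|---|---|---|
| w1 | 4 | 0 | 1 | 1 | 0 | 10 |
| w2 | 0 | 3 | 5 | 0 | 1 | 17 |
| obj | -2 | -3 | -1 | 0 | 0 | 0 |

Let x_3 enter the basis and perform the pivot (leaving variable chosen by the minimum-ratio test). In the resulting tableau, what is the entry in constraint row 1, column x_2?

-3/5

Ratio test on column x_3 — row 1: 10/1 = 10; row 2: 17/5 = 17/5. Minimum is 17/5 at row 2 (w2 leaves); pivot element 5.
Divide row 2 by 5; eliminate column x_3 from the other rows.
Row 1 update in column x_2: 0 − 1·(3/5) = -3/5.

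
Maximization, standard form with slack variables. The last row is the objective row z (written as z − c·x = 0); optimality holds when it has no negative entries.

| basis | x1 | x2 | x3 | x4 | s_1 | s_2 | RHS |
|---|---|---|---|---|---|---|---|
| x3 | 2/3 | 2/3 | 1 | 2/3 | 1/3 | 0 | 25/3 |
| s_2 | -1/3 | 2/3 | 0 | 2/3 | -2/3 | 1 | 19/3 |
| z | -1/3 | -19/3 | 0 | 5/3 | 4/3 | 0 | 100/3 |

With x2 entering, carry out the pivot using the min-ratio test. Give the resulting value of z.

Ratio test on column x2 — row 1: (25/3)/(2/3) = 25/2; row 2: (19/3)/(2/3) = 19/2. Minimum is 19/2 at row 2 (s_2 leaves); pivot element 2/3.
Pivot on row 2; the z-row RHS becomes 100/3 − (-19/3)·(19/2) = 187/2.

187/2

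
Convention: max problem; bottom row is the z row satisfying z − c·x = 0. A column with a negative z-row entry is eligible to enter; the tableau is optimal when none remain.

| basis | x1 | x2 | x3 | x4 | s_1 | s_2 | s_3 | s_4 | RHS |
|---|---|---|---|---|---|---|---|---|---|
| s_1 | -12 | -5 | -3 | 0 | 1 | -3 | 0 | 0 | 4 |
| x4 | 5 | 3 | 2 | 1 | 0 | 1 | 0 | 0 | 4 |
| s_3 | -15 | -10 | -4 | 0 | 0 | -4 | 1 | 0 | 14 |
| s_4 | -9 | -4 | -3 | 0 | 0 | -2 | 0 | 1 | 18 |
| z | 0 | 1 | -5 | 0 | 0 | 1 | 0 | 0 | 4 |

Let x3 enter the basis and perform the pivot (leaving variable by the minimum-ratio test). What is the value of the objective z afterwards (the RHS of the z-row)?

Ratio test on column x3 — row 1: entry -3 ≤ 0; row 2: 4/2 = 2; row 3: entry -4 ≤ 0; row 4: entry -3 ≤ 0. Minimum is 2 at row 2 (x4 leaves); pivot element 2.
Pivot on row 2; the z-row RHS becomes 4 − (-5)·2 = 14.

14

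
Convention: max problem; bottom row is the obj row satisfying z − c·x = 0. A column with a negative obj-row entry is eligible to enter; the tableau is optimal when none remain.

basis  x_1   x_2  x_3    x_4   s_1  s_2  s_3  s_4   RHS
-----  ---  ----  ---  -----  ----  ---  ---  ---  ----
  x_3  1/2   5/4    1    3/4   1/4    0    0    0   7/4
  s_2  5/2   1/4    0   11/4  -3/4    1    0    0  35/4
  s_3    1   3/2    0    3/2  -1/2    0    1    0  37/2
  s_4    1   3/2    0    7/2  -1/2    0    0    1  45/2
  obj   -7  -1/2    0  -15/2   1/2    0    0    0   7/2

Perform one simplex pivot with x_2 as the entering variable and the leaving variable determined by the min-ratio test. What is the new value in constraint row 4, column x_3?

-6/5

Ratio test on column x_2 — row 1: (7/4)/(5/4) = 7/5; row 2: (35/4)/(1/4) = 35; row 3: (37/2)/(3/2) = 37/3; row 4: (45/2)/(3/2) = 15. Minimum is 7/5 at row 1 (x_3 leaves); pivot element 5/4.
Divide row 1 by 5/4; eliminate column x_2 from the other rows.
Row 4 update in column x_3: 0 − (3/2)·(4/5) = -6/5.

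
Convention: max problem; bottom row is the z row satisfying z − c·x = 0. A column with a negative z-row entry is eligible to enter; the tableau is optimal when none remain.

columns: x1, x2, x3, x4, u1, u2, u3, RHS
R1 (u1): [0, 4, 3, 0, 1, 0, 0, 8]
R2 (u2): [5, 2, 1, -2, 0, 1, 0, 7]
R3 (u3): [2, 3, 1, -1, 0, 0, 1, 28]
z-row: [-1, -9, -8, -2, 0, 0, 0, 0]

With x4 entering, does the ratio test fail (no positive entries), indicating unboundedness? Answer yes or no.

Every constraint-row entry in column x4 is ≤ 0, so increasing x4 is unbounded.

yes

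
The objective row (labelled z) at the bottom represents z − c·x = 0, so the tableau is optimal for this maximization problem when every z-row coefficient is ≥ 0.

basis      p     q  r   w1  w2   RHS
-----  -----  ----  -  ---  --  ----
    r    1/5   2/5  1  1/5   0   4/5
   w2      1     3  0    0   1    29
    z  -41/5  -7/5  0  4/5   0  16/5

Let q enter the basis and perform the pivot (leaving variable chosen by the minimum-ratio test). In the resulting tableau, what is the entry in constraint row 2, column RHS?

Ratio test on column q — row 1: (4/5)/(2/5) = 2; row 2: 29/3 = 29/3. Minimum is 2 at row 1 (r leaves); pivot element 2/5.
Divide row 1 by 2/5; eliminate column q from the other rows.
Row 2 update in column RHS: 29 − 3·2 = 23.

23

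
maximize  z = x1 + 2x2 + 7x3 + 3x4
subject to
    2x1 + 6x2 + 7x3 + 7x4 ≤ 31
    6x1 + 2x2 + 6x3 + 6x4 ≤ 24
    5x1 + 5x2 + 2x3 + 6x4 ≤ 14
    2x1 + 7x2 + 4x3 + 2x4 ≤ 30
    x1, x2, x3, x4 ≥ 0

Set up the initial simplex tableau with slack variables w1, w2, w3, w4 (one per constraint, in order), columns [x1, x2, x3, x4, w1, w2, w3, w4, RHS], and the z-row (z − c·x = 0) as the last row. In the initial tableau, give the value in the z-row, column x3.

-7

The z-row carries the negated objective coefficients: the x3 entry is -7.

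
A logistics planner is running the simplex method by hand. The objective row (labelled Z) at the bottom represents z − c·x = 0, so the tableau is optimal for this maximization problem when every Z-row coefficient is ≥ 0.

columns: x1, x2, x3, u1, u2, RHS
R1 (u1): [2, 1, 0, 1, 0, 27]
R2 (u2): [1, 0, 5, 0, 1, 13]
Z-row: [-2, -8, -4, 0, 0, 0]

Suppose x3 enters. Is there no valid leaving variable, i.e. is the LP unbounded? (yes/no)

no

Column x3 has positive entries in row(s) 2, so the ratio test bounds it — not unbounded.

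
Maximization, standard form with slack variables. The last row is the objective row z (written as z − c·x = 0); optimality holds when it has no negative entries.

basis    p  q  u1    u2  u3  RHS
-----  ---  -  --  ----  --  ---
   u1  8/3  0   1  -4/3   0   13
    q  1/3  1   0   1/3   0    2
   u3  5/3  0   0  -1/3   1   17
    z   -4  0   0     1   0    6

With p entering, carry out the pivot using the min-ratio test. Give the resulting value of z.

51/2

Ratio test on column p — row 1: 13/(8/3) = 39/8; row 2: 2/(1/3) = 6; row 3: 17/(5/3) = 51/5. Minimum is 39/8 at row 1 (u1 leaves); pivot element 8/3.
Pivot on row 1; the z-row RHS becomes 6 − (-4)·(39/8) = 51/2.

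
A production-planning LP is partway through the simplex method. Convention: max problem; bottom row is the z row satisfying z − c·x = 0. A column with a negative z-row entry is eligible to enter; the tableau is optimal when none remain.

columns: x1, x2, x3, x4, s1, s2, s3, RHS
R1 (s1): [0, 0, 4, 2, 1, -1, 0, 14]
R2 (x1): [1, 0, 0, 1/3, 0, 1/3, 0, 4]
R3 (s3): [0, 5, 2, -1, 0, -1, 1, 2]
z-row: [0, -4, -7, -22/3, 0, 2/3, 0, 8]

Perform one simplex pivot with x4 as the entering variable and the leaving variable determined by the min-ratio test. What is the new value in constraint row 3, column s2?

-3/2

Ratio test on column x4 — row 1: 14/2 = 7; row 2: 4/(1/3) = 12; row 3: entry -1 ≤ 0. Minimum is 7 at row 1 (s1 leaves); pivot element 2.
Divide row 1 by 2; eliminate column x4 from the other rows.
Row 3 update in column s2: -1 − (-1)·(-1/2) = -3/2.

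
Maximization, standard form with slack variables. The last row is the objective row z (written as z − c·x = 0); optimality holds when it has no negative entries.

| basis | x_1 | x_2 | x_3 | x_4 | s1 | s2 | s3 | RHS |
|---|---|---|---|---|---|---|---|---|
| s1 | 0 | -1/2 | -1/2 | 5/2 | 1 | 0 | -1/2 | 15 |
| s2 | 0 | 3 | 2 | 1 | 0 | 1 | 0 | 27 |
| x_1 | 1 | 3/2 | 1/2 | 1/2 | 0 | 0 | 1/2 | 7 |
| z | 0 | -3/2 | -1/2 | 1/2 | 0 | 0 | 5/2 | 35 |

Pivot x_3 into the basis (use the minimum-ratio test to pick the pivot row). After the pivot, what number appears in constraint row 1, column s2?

1/4

Ratio test on column x_3 — row 1: entry -1/2 ≤ 0; row 2: 27/2 = 27/2; row 3: 7/(1/2) = 14. Minimum is 27/2 at row 2 (s2 leaves); pivot element 2.
Divide row 2 by 2; eliminate column x_3 from the other rows.
Row 1 update in column s2: 0 − (-1/2)·(1/2) = 1/4.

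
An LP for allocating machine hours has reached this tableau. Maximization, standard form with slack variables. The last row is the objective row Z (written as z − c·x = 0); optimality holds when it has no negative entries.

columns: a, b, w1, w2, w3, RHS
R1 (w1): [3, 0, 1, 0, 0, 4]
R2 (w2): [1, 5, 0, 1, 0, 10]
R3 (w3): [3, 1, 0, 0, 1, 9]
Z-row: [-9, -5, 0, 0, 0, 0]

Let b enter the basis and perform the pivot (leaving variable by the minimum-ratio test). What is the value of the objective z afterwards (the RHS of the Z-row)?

10

Ratio test on column b — row 1: entry 0 ≤ 0; row 2: 10/5 = 2; row 3: 9/1 = 9. Minimum is 2 at row 2 (w2 leaves); pivot element 5.
Pivot on row 2; the Z-row RHS becomes 0 − (-5)·2 = 10.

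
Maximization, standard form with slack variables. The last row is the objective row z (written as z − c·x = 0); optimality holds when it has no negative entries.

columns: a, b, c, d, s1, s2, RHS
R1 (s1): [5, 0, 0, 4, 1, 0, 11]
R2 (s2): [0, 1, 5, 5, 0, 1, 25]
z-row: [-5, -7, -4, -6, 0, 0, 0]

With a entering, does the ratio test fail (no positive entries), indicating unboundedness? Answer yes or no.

no

Column a has positive entries in row(s) 1, so the ratio test bounds it — not unbounded.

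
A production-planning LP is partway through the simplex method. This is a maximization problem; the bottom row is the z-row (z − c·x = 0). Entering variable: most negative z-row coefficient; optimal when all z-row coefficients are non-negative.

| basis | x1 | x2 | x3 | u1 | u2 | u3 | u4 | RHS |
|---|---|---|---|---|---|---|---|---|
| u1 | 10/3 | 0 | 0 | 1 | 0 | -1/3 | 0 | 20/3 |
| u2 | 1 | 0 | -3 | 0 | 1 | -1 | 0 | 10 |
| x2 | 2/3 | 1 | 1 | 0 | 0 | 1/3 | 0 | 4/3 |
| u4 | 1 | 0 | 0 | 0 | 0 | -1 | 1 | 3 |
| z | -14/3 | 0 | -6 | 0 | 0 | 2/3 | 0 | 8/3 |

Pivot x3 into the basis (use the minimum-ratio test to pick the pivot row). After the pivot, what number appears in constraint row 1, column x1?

10/3

Ratio test on column x3 — row 1: entry 0 ≤ 0; row 2: entry -3 ≤ 0; row 3: (4/3)/1 = 4/3; row 4: entry 0 ≤ 0. Minimum is 4/3 at row 3 (x2 leaves); pivot element 1.
Divide row 3 by 1; eliminate column x3 from the other rows.
Row 1 update in column x1: 10/3 − 0·(2/3) = 10/3.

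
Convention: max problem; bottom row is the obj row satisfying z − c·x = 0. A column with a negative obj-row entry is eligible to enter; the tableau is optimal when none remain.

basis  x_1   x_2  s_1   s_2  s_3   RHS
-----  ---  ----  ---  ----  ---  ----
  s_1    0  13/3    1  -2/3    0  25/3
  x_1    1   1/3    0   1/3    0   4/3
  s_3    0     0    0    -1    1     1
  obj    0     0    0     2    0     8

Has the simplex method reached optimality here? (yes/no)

Every obj-row coefficient is ≥ 0, so the tableau is optimal.

yes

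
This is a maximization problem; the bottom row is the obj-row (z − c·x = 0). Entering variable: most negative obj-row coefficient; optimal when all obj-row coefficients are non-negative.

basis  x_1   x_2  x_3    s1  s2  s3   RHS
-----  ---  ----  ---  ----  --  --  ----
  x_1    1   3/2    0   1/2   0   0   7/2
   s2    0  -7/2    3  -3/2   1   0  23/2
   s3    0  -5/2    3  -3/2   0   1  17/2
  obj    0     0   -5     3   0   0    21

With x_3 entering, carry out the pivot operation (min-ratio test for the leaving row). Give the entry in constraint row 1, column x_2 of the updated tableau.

Ratio test on column x_3 — row 1: entry 0 ≤ 0; row 2: (23/2)/3 = 23/6; row 3: (17/2)/3 = 17/6. Minimum is 17/6 at row 3 (s3 leaves); pivot element 3.
Divide row 3 by 3; eliminate column x_3 from the other rows.
Row 1 update in column x_2: 3/2 − 0·(-5/6) = 3/2.

3/2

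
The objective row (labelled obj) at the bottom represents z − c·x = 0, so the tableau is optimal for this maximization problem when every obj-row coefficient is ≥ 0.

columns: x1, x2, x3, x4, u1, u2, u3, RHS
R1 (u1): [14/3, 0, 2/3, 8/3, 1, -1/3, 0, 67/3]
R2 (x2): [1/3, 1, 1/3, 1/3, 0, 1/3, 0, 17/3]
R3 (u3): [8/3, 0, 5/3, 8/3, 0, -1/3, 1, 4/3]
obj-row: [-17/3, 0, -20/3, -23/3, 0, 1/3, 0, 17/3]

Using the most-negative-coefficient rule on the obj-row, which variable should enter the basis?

x4

Negative obj-row entries: x1: -17/3, x3: -20/3, x4: -23/3.
The most negative is -23/3 in column x4, so x4 enters.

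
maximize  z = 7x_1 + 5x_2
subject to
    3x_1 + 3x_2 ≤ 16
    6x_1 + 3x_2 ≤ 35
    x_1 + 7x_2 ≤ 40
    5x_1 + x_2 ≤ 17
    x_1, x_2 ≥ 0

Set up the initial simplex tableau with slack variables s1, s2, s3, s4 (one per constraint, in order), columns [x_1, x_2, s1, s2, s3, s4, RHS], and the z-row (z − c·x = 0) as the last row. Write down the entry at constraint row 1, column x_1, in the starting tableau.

3

Constraint 1 has coefficient 3 on x_1.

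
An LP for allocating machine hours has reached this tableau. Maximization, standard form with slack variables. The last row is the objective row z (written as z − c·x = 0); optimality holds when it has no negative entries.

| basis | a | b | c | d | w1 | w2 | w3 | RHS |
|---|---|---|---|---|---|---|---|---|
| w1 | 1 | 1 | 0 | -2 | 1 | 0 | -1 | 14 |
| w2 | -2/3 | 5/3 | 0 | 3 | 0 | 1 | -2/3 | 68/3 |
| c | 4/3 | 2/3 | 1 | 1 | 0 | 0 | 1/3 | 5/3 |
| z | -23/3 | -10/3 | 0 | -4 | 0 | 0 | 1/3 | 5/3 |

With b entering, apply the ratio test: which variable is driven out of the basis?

Column b entries and ratios — w1: 14/1 = 14; w2: (68/3)/(5/3) = 68/5; c: (5/3)/(2/3) = 5/2.
Smallest ratio is 5/2 in the row of c, so c leaves.

c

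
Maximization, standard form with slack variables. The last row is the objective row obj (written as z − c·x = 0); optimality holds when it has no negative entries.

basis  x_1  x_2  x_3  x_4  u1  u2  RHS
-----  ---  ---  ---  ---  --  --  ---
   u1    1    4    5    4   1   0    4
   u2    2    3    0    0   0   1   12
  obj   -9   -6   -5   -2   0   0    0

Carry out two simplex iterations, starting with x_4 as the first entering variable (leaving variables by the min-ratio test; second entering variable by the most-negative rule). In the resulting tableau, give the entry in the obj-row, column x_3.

Ratio test on column x_4 — row 1: 4/4 = 1; row 2: entry 0 ≤ 0. Minimum is 1 at row 1 (u1 leaves); pivot element 4.
Divide row 1 by 4; eliminate column x_4 from the other rows.
Second iteration: most negative obj-row entry is -17/2 in column x_1, so x_1 enters.
Ratio test on column x_1 — row 1: 1/(1/4) = 4; row 2: 12/2 = 6. Minimum is 4 at row 1 (x_4 leaves); pivot element 1/4.
Divide row 1 by 1/4; eliminate column x_1 from the other rows.
After both pivots, the entry at the obj-row, column x_3 is 40.

40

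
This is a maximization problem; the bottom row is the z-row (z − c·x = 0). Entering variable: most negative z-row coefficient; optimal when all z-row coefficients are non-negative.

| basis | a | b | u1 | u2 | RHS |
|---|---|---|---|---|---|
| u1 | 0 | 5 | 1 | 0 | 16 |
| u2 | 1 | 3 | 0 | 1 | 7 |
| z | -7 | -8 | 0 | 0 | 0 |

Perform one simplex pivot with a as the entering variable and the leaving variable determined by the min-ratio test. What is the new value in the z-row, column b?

Ratio test on column a — row 1: entry 0 ≤ 0; row 2: 7/1 = 7. Minimum is 7 at row 2 (u2 leaves); pivot element 1.
Divide row 2 by 1; eliminate column a from the other rows.
z-row update in column b: -8 − (-7)·3 = 13.

13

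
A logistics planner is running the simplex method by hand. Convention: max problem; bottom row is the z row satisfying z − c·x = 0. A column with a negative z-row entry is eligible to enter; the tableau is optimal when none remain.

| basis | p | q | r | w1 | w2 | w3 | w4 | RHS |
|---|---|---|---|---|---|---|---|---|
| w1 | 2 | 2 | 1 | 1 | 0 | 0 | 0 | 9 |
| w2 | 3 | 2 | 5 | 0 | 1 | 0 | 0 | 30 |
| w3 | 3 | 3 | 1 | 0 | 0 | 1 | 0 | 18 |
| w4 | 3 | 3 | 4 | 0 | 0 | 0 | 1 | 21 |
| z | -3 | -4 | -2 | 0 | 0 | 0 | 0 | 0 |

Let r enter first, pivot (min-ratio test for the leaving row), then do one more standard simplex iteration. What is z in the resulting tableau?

18

Ratio test on column r — row 1: 9/1 = 9; row 2: 30/5 = 6; row 3: 18/1 = 18; row 4: 21/4 = 21/4. Minimum is 21/4 at row 4 (w4 leaves); pivot element 4.
Pivot on row 4; the z-row RHS becomes 0 − (-2)·(21/4) = 21/2.
Next entering variable (most negative z-row entry -5/2): q.
Ratio test on column q — row 1: (15/4)/(5/4) = 3; row 2: entry -7/4 ≤ 0; row 3: (51/4)/(9/4) = 17/3; row 4: (21/4)/(3/4) = 7. Minimum is 3 at row 1 (w1 leaves); pivot element 5/4.
After the second pivot the z-row RHS is 21/2 − (-5/2)·3 = 18.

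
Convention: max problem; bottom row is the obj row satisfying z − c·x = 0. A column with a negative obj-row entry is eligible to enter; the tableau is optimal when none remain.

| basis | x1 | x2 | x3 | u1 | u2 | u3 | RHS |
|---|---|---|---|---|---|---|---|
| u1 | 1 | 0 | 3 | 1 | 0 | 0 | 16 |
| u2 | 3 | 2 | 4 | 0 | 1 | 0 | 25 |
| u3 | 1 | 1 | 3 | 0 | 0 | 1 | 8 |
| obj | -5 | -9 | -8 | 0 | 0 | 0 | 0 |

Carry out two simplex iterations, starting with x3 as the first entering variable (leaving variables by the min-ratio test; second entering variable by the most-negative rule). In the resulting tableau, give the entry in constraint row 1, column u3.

0

Ratio test on column x3 — row 1: 16/3 = 16/3; row 2: 25/4 = 25/4; row 3: 8/3 = 8/3. Minimum is 8/3 at row 3 (u3 leaves); pivot element 3.
Divide row 3 by 3; eliminate column x3 from the other rows.
Second iteration: most negative obj-row entry is -19/3 in column x2, so x2 enters.
Ratio test on column x2 — row 1: entry -1 ≤ 0; row 2: (43/3)/(2/3) = 43/2; row 3: (8/3)/(1/3) = 8. Minimum is 8 at row 3 (x3 leaves); pivot element 1/3.
Divide row 3 by 1/3; eliminate column x2 from the other rows.
After both pivots, the entry at constraint row 1, column u3 is 0.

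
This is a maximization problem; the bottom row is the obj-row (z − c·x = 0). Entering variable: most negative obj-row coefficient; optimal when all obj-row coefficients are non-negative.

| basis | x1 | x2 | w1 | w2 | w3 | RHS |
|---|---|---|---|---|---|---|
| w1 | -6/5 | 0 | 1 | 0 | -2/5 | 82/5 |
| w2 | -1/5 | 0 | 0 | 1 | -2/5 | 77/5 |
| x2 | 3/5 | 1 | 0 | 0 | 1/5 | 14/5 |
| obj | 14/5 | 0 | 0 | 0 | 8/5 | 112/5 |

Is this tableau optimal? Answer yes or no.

Every obj-row coefficient is ≥ 0, so the tableau is optimal.

yes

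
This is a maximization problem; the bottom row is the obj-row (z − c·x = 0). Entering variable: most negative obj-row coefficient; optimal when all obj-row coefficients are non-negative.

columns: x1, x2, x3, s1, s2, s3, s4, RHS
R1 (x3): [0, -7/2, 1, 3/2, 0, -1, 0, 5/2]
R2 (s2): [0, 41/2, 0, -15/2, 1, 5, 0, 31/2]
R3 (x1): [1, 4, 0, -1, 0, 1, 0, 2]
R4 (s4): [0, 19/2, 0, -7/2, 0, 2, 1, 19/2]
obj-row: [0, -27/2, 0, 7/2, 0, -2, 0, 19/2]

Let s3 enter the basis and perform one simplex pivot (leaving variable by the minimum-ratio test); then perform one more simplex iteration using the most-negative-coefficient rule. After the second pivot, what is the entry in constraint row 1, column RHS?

17/4

Ratio test on column s3 — row 1: entry -1 ≤ 0; row 2: (31/2)/5 = 31/10; row 3: 2/1 = 2; row 4: (19/2)/2 = 19/4. Minimum is 2 at row 3 (x1 leaves); pivot element 1.
Divide row 3 by 1; eliminate column s3 from the other rows.
Second iteration: most negative obj-row entry is -11/2 in column x2, so x2 enters.
Ratio test on column x2 — row 1: (9/2)/(1/2) = 9; row 2: (11/2)/(1/2) = 11; row 3: 2/4 = 1/2; row 4: (11/2)/(3/2) = 11/3. Minimum is 1/2 at row 3 (s3 leaves); pivot element 4.
Divide row 3 by 4; eliminate column x2 from the other rows.
After both pivots, the entry at constraint row 1, column RHS is 17/4.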